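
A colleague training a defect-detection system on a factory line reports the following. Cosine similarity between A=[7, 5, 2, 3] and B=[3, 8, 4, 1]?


A·B = 7·3 + 5·8 + 2·4 + 3·1 = 72
‖A‖ = √87 = 9.3274, ‖B‖ = √90 = 9.4868
cos = 72/(√87·√90) = 72/√7830 = 0.8137

0.8137


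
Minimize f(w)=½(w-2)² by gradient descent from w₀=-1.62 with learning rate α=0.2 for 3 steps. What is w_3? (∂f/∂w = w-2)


step 1: grad = -1.62-2 = -3.62; w = -1.62 - 0.2·(-3.62) = -0.896
step 2: grad = -0.896-2 = -2.896; w = -0.896 - 0.2·(-2.896) = -0.3168
step 3: grad = -0.3168-2 = -2.3168; w = -0.3168 - 0.2·(-2.3168) = 0.14656

0.14656


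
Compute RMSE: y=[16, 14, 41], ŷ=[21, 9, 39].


MSE = 54/3 = 18
RMSE = √(54/3) = 4.2426

4.2426


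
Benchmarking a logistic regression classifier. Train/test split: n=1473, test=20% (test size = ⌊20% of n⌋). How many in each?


Test = ⌊1473·20/100⌋ = 294
Train = 1473 - 294 = 1179

Train: 1179, Test: 294


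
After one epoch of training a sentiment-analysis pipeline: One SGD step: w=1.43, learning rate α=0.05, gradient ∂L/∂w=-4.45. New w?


w_new = w - α·∇
= 1.43 - 0.05·-4.45
= 1.43 + 0.2225
= 1.6525

1.6525


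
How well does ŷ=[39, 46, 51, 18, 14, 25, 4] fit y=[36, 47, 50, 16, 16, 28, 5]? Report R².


ȳ = 28.2857
SS_res = Σ(y-ŷ)² = 29
SS_tot = Σ(y-ȳ)² = 1725.43
R² = 1 - SS_res/SS_tot = 1 - 0.0168 = 0.9832

0.9832


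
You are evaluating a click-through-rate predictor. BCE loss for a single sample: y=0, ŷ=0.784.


BCE = -[y·ln(p) + (1-y)·ln(1-p)]
= -0 - 1·ln(1-0.784)
= -ln(0.216) = 1.5325

1.5325


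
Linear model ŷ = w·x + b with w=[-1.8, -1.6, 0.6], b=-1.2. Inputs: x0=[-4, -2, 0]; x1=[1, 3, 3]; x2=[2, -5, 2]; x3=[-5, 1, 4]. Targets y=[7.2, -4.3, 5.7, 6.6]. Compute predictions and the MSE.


ŷ0 = (-1.8)·(-4) + (-1.6)·(-2) + (0.6)·(0) - 1.2 = 9.2
ŷ1 = (-1.8)·(1) + (-1.6)·(3) + (0.6)·(3) - 1.2 = -6.0
ŷ2 = (-1.8)·(2) + (-1.6)·(-5) + (0.6)·(2) - 1.2 = 4.4
ŷ3 = (-1.8)·(-5) + (-1.6)·(1) + (0.6)·(4) - 1.2 = 8.6
errors² = [4.0, 2.89, 1.69, 4.0]
MSE = 12.5800/4 = 3.145

3.145


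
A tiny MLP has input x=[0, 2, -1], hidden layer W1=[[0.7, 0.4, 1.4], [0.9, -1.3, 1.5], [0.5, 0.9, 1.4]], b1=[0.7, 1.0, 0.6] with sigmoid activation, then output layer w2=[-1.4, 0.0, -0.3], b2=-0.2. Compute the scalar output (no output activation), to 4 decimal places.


z1[0] = (0.7)·(0) + (0.4)·(2) + (1.4)·(-1) + 0.7 = 0.1
z1[1] = (0.9)·(0) + (-1.3)·(2) + (1.5)·(-1) + 1.0 = -3.1
z1[2] = (0.5)·(0) + (0.9)·(2) + (1.4)·(-1) + 0.6 = 1.0
h = sigmoid(z1) = [0.525, 0.0431, 0.7311]
output = (-1.4)·(0.525) + (0.0)·(0.0431) + (-0.3)·(0.7311) - 0.2 = -1.1543

-1.1543


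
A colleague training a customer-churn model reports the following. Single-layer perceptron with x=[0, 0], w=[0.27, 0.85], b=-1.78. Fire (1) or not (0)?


z = (0)·(0.27) + (0)·(0.85) - 1.78
  = -1.78
step(z) = 0 (z<0)

0


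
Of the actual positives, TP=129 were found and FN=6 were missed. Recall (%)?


Recall = TP/(TP+FN)
= 129/(129+6)
= 129/135 = 95.56%

95.56%


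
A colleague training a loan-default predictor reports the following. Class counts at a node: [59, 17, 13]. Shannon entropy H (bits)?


Probabilities: [59/89, 17/89, 13/89] ≈ [0.6629, 0.191, 0.1461]
H = -((59/89)·log₂(59/89) + (17/89)·log₂(17/89) + (13/89)·log₂(13/89))
  = 1.2547 bits

1.2547 bits


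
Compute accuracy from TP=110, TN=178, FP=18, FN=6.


Accuracy = (TP+TN)/(TP+TN+FP+FN)
= (110+178)/(312)
= 288/312 = 92.31%

92.31%


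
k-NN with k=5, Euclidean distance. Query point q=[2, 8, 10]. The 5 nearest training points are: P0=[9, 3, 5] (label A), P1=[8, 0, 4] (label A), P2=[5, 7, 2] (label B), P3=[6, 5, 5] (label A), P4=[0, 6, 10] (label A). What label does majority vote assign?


d(q,P0) = 9.9499  (label A)
d(q,P1) = 11.6619  (label A)
d(q,P2) = 8.6023  (label B)
d(q,P3) = 7.0711  (label A)
d(q,P4) = 2.8284  (label A)
Votes: A=4, B=1
Majority → A

A


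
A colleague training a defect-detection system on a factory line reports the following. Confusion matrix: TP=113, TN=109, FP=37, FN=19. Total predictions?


Total = TP + TN + FP + FN
= 113 + 109 + 37 + 19
= 278
(Predicted positive: 150, predicted negative: 128)

278


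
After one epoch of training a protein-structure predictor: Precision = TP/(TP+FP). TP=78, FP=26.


Precision = TP/(TP+FP)
= 78/(78+26)
= 78/104 = 75.0%

75.0%


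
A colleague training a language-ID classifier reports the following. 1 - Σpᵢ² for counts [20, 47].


Probabilities: [20/67, 47/67] ≈ [0.2985, 0.7015]
Σpᵢ² = (400 + 2209)/67² = 2609/4489
Gini = 1 - Σpᵢ² = 1 - 2609/4489 = 0.4188

0.4188


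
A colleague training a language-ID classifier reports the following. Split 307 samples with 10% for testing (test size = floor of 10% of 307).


Test = ⌊307·10/100⌋ = 30
Train = 307 - 30 = 277

Train: 277, Test: 30


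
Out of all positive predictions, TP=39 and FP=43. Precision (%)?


Precision = TP/(TP+FP)
= 39/(39+43)
= 39/82 = 47.56%

47.56%


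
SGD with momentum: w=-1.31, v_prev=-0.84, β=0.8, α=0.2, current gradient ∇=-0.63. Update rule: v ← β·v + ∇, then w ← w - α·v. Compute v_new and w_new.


v_new = 0.8·-0.84 - 0.63 = -0.672 - 0.63 = -1.302
w_new = -1.31 - 0.2·-1.302 = -1.31 + 0.2604 = -1.0496

v_new=-1.302, w_new=-1.0496


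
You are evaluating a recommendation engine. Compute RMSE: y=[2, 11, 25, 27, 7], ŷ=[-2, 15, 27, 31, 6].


MSE = 53/5 = 10.6
RMSE = √(53/5) = 3.2558

3.2558


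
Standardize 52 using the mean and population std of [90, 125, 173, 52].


μ = 110, σ = 44.6038
z = (52 - 110)/44.6038 = -1.3003

-1.3003


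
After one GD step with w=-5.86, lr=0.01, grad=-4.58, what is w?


w_new = w - α·∇
= -5.86 - 0.01·-4.58
= -5.86 + 0.0458
= -5.8142

-5.8142


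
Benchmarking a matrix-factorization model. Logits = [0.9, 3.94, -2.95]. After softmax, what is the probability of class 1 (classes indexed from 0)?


Exponentials: e^0.9=2.4596, e^3.94=51.4186, e^-2.95=0.0523
Sum = 53.9305
Softmax = [0.0456, 0.9534, 0.001]
p[1] = 51.4186/53.9305 = 0.9534

0.9534


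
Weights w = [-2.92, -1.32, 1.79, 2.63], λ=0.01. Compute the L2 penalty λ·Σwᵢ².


‖w‖₂² = (-2.92)² + (-1.32)² + (1.79)² + (2.63)²
     = 8.5264 + 1.7424 + 3.2041 + 6.9169
     = 20.3898
λ·‖w‖₂² = 0.01·20.3898 = 0.203898

0.203898


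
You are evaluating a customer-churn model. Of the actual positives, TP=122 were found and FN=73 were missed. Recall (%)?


Recall = TP/(TP+FN)
= 122/(122+73)
= 122/195 = 62.56%

62.56%


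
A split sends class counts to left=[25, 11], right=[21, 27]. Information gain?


Parent = [46, 38], H_parent = 0.9934
H_left = 0.888 (n=36), H_right = 0.9887 (n=48)
H_children = (36/84)·0.888 + (48/84)·0.9887 = 0.9455
IG = 0.9934 - 0.9455 = 0.0479

0.0479


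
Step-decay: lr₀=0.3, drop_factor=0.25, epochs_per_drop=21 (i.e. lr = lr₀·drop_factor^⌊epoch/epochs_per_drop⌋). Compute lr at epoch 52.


n_drops = ⌊52/21⌋ = 2
lr = 0.3·0.25^2 = 0.3·0.0625 = 0.01875

0.01875


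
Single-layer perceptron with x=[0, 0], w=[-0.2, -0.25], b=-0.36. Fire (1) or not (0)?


z = (0)·(-0.2) + (0)·(-0.25) - 0.36
  = -0.36
step(z) = 0 (z<0)

0


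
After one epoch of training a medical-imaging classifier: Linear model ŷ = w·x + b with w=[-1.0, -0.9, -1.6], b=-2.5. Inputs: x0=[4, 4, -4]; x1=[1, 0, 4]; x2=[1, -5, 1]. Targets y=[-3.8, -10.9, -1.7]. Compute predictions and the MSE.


ŷ0 = (-1.0)·(4) + (-0.9)·(4) + (-1.6)·(-4) - 2.5 = -3.7
ŷ1 = (-1.0)·(1) + (-0.9)·(0) + (-1.6)·(4) - 2.5 = -9.9
ŷ2 = (-1.0)·(1) + (-0.9)·(-5) + (-1.6)·(1) - 2.5 = -0.6
errors² = [0.01, 1.0, 1.21]
MSE = 2.2200/3 = 0.74

0.74


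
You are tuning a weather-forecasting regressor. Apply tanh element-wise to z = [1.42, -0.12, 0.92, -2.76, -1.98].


tanh(1.42) = 0.8896
tanh(-0.12) = -0.1194
tanh(0.92) = 0.7259
tanh(-2.76) = -0.992
tanh(-1.98) = -0.9626
result = [0.8896, -0.1194, 0.7259, -0.992, -0.9626]

[0.8896, -0.1194, 0.7259, -0.992, -0.9626]


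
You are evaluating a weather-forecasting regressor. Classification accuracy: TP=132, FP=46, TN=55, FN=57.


Accuracy = (TP+TN)/(TP+TN+FP+FN)
= (132+55)/(290)
= 187/290 = 64.48%

64.48%


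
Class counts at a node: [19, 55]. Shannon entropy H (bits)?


Probabilities: [19/74, 55/74] ≈ [0.2568, 0.7432]
H = -((19/74)·log₂(19/74) + (55/74)·log₂(55/74))
  = 0.8218 bits

0.8218 bits


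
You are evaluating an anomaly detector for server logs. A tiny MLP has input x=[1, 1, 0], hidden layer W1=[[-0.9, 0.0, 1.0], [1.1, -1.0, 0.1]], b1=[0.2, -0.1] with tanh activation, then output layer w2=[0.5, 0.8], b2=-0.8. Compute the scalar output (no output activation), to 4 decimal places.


z1[0] = (-0.9)·(1) + (0.0)·(1) + (1.0)·(0) + 0.2 = -0.7
z1[1] = (1.1)·(1) + (-1.0)·(1) + (0.1)·(0) - 0.1 = 0.0
h = tanh(z1) = [-0.6044, 0.0]
output = (0.5)·(-0.6044) + (0.8)·(0.0) - 0.8 = -1.1022

-1.1022


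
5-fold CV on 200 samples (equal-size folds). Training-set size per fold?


Fold size = 200/5 = 40
Training per fold = 200 - 40 = 160

160


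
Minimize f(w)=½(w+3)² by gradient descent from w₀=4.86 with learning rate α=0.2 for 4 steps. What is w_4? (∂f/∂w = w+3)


step 1: grad = 4.86+3 = 7.86; w = 4.86 - 0.2·(7.86) = 3.288
step 2: grad = 3.288+3 = 6.288; w = 3.288 - 0.2·(6.288) = 2.0304
step 3: grad = 2.0304+3 = 5.0304; w = 2.0304 - 0.2·(5.0304) = 1.02432
step 4: grad = 1.02432+3 = 4.02432; w = 1.02432 - 0.2·(4.02432) = 0.219456

0.219456


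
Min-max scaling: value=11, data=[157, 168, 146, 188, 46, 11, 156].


min=11, max=188
(11-11)/(188-11) = 0/177 = 0.0

0.0


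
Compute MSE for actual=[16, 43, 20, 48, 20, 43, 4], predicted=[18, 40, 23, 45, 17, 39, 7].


Squared errors: (16-18)²=4, (43-40)²=9, (20-23)²=9, (48-45)²=9, (20-17)²=9, (43-39)²=16, (4-7)²=9
Sum = 65
MSE = 65/7 = 65/7

65/7


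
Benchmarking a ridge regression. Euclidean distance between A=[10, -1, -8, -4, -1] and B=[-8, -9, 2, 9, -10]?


d = √((10+ 8)² + (-1+ 9)² + (-8-2)² + (-4-9)² + (-1+ 10)²)
  = √(324 + 64 + 100 + 169 + 81)
  = √738 = 27.1662

27.1662


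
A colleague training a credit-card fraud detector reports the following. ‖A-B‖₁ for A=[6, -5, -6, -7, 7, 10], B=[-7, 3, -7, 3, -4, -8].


d = |6+ 7| + |-5-3| + |-6+ 7| + |-7-3| + |7+ 4| + |10+ 8|
  = 13 + 8 + 1 + 10 + 11 + 18
  = 61

61


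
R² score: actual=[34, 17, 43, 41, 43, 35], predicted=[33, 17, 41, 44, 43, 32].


ȳ = 35.5
SS_res = Σ(y-ŷ)² = 23
SS_tot = Σ(y-ȳ)² = 487.5
R² = 1 - SS_res/SS_tot = 1 - 0.0472 = 0.9528

0.9528


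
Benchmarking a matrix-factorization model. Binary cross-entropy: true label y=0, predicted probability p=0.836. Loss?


BCE = -[y·ln(p) + (1-y)·ln(1-p)]
= -0 - 1·ln(1-0.836)
= -ln(0.164) = 1.8079

1.8079


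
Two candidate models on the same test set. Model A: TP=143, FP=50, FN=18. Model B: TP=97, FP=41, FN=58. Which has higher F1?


Model A: P=143/193=0.7409, R=143/161=0.8882, F1=2PR/(P+R)=2TP/(2TP+FP+FN)=286/354=0.8079
Model B: P=97/138=0.7029, R=97/155=0.6258, F1=2PR/(P+R)=2TP/(2TP+FP+FN)=194/293=0.6621
0.8079 > 0.6621 → Model A

Model A


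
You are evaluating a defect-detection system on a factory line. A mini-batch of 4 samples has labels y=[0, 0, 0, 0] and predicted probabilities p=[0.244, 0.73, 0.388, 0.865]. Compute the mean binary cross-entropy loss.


L[0] = -ln(1-0.244) = -ln(0.756) = 0.2797
L[1] = -ln(1-0.73) = -ln(0.27) = 1.3093
L[2] = -ln(1-0.388) = -ln(0.612) = 0.491
L[3] = -ln(1-0.865) = -ln(0.135) = 2.0025
mean = (0.2797 + 1.3093 + 0.491 + 2.0025)/4 = 1.0206

1.0206


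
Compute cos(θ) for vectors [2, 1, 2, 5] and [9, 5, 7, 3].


A·B = 2·9 + 1·5 + 2·7 + 5·3 = 52
‖A‖ = √34 = 5.831, ‖B‖ = √164 = 12.8062
cos = 52/(√34·√164) = 52/√5576 = 0.6964

0.6964


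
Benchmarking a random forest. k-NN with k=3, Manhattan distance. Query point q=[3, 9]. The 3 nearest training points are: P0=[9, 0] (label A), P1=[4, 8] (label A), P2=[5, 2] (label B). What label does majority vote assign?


d(q,P0) = 15  (label A)
d(q,P1) = 2  (label A)
d(q,P2) = 9  (label B)
Votes: A=2, B=1
Majority → A

A


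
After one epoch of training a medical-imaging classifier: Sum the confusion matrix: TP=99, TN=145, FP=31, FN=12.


Total = TP + TN + FP + FN
= 99 + 145 + 31 + 12
= 287
(Predicted positive: 130, predicted negative: 157)

287


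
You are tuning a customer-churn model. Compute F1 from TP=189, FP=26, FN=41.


Precision = 189/215 = 0.8791
Recall = 189/230 = 0.8217
F1 = 2·P·R/(P+R) = 2·TP/(2·TP+FP+FN) = 378/(378+26+41) = 378/445 = 0.8494

0.8494


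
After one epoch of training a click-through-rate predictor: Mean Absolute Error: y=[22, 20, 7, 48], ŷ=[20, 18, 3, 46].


Absolute errors: |22-20|=2, |20-18|=2, |7-3|=4, |48-46|=2
Sum = 10
MAE = 10/4 = 5/2

5/2


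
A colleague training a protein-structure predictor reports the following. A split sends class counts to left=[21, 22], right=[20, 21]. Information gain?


Parent = [41, 43], H_parent = 0.9996
H_left = 0.9996 (n=43), H_right = 0.9996 (n=41)
H_children = (43/84)·0.9996 + (41/84)·0.9996 = 0.9996
IG = 0.9996 - 0.9996 = 0.0

0.0


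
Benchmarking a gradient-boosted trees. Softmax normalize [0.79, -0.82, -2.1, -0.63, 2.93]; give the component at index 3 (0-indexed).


Exponentials: e^0.79=2.2034, e^-0.82=0.4404, e^-2.1=0.1225, e^-0.63=0.5326, e^2.93=18.7276
Sum = 22.0265
Softmax = [0.1, 0.02, 0.0056, 0.0242, 0.8502]
p[3] = 0.5326/22.0265 = 0.0242

0.0242


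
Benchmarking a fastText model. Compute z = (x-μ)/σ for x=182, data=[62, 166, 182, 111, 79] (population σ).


μ = 120, σ = 47.0872
z = (182 - 120)/47.0872 = 1.3167

1.3167


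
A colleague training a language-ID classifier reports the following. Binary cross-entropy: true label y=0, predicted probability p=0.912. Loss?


BCE = -[y·ln(p) + (1-y)·ln(1-p)]
= -0 - 1·ln(1-0.912)
= -ln(0.088) = 2.4304

2.4304


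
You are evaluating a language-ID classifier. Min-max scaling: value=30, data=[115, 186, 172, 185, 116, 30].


min=30, max=186
(30-30)/(186-30) = 0/156 = 0.0

0.0


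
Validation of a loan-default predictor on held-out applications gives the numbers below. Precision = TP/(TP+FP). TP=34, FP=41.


Precision = TP/(TP+FP)
= 34/(34+41)
= 34/75 = 45.33%

45.33%


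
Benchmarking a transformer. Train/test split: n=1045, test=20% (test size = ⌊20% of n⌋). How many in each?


Test = ⌊1045·20/100⌋ = 209
Train = 1045 - 209 = 836

Train: 836, Test: 209


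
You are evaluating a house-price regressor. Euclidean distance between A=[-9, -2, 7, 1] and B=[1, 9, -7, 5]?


d = √((-9-1)² + (-2-9)² + (7+ 7)² + (1-5)²)
  = √(100 + 121 + 196 + 16)
  = √433 = 20.8087

20.8087


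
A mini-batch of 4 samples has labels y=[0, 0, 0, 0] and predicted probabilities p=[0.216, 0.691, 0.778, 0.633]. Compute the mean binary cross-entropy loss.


L[0] = -ln(1-0.216) = -ln(0.784) = 0.2433
L[1] = -ln(1-0.691) = -ln(0.309) = 1.1744
L[2] = -ln(1-0.778) = -ln(0.222) = 1.5051
L[3] = -ln(1-0.633) = -ln(0.367) = 1.0024
mean = (0.2433 + 1.1744 + 1.5051 + 1.0024)/4 = 0.9813

0.9813


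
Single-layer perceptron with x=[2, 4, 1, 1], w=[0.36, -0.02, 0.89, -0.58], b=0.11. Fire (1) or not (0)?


z = (2)·(0.36) + (4)·(-0.02) + (1)·(0.89) + (1)·(-0.58) + 0.11
  = 1.06
step(z) = 1 (z≥0)

1


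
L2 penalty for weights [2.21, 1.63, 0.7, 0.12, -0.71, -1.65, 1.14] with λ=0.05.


‖w‖₂² = (2.21)² + (1.63)² + (0.7)² + (0.12)² + (-0.71)² + (-1.65)² + (1.14)²
     = 4.8841 + 2.6569 + 0.49 + 0.0144 + 0.5041 + 2.7225 + 1.2996
     = 12.5716
λ·‖w‖₂² = 0.05·12.5716 = 0.62858

0.62858


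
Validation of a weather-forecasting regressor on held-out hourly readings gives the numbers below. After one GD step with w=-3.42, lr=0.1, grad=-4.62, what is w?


w_new = w - α·∇
= -3.42 - 0.1·-4.62
= -3.42 + 0.462
= -2.958

-2.958


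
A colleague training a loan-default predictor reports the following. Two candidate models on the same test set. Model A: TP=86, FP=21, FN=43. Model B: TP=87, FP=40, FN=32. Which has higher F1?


Model A: P=86/107=0.8037, R=86/129=0.6667, F1=2PR/(P+R)=2TP/(2TP+FP+FN)=172/236=0.7288
Model B: P=87/127=0.685, R=87/119=0.7311, F1=2PR/(P+R)=2TP/(2TP+FP+FN)=174/246=0.7073
0.7288 > 0.7073 → Model A

Model A


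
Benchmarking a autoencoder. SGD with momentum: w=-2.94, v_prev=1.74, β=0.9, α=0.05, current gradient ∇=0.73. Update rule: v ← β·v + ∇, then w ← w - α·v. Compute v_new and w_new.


v_new = 0.9·1.74 + 0.73 = 1.566 + 0.73 = 2.296
w_new = -2.94 - 0.05·2.296 = -2.94 - 0.1148 = -3.0548

v_new=2.296, w_new=-3.0548


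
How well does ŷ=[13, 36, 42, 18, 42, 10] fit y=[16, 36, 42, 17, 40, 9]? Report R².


ȳ = 26.6667
SS_res = Σ(y-ŷ)² = 15
SS_tot = Σ(y-ȳ)² = 1019.33
R² = 1 - SS_res/SS_tot = 1 - 0.0147 = 0.9853

0.9853


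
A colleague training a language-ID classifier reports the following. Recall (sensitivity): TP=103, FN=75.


Recall = TP/(TP+FN)
= 103/(103+75)
= 103/178 = 57.87%

57.87%


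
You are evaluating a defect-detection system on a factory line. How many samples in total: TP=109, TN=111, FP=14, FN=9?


Total = TP + TN + FP + FN
= 109 + 111 + 14 + 9
= 243
(Predicted positive: 123, predicted negative: 120)

243


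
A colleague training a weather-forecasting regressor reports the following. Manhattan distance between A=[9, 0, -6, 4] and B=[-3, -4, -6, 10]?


d = |9+ 3| + |0+ 4| + |-6+ 6| + |4-10|
  = 12 + 4 + 0 + 6
  = 22

22


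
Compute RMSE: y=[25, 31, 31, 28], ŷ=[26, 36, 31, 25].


MSE = 35/4 = 8.75
RMSE = √(35/4) = 2.958

2.958


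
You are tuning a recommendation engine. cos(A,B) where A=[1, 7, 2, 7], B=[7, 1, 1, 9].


A·B = 1·7 + 7·1 + 2·1 + 7·9 = 79
‖A‖ = √103 = 10.1489, ‖B‖ = √132 = 11.4891
cos = 79/(√103·√132) = 79/√13596 = 0.6775

0.6775


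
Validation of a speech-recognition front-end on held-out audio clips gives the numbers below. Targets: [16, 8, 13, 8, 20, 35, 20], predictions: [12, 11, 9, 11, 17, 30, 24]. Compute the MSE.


Squared errors: (16-12)²=16, (8-11)²=9, (13-9)²=16, (8-11)²=9, (20-17)²=9, (35-30)²=25, (20-24)²=16
Sum = 100
MSE = 100/7 = 100/7

100/7


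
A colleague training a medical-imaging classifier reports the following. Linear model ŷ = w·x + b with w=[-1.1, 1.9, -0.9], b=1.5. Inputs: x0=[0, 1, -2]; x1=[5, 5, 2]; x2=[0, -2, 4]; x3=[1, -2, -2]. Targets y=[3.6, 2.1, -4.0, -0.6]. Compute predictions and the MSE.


ŷ0 = (-1.1)·(0) + (1.9)·(1) + (-0.9)·(-2) + 1.5 = 5.2
ŷ1 = (-1.1)·(5) + (1.9)·(5) + (-0.9)·(2) + 1.5 = 3.7
ŷ2 = (-1.1)·(0) + (1.9)·(-2) + (-0.9)·(4) + 1.5 = -5.9
ŷ3 = (-1.1)·(1) + (1.9)·(-2) + (-0.9)·(-2) + 1.5 = -1.6
errors² = [2.56, 2.56, 3.61, 1.0]
MSE = 9.7300/4 = 2.4325

2.4325


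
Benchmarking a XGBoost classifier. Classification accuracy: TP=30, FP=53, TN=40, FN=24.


Accuracy = (TP+TN)/(TP+TN+FP+FN)
= (30+40)/(147)
= 70/147 = 47.62%

47.62%


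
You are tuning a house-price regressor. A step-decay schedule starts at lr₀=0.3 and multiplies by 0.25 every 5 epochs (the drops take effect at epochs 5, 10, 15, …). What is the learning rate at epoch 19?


n_drops = ⌊19/5⌋ = 3
lr = 0.3·0.25^3 = 0.3·0.015625 = 0.0046875

0.0046875


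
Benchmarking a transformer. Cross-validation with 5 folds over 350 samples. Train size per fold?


Fold size = 350/5 = 70
Training per fold = 350 - 70 = 280

280


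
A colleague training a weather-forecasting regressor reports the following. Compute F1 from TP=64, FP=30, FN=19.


Precision = 64/94 = 0.6809
Recall = 64/83 = 0.7711
F1 = 2·P·R/(P+R) = 2·TP/(2·TP+FP+FN) = 128/(128+30+19) = 128/177 = 0.7232

0.7232


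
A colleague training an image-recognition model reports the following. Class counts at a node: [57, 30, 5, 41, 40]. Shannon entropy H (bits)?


Probabilities: [57/173, 30/173, 5/173, 41/173, 40/173] ≈ [0.3295, 0.1734, 0.0289, 0.237, 0.2312]
H = -((57/173)·log₂(57/173) + (30/173)·log₂(30/173) + (5/173)·log₂(5/173) + (41/173)·log₂(41/173) + (40/173)·log₂(40/173))
  = 2.0946 bits

2.0946 bits


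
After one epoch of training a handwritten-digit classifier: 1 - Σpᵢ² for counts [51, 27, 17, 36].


Probabilities: [51/131, 27/131, 17/131, 36/131] ≈ [0.3893, 0.2061, 0.1298, 0.2748]
Σpᵢ² = (2601 + 729 + 289 + 1296)/131² = 4915/17161
Gini = 1 - Σpᵢ² = 1 - 4915/17161 = 0.7136

0.7136


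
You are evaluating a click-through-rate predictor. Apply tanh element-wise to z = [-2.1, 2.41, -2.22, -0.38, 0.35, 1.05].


tanh(-2.1) = -0.9705
tanh(2.41) = 0.984
tanh(-2.22) = -0.9767
tanh(-0.38) = -0.3627
tanh(0.35) = 0.3364
tanh(1.05) = 0.7818
result = [-0.9705, 0.984, -0.9767, -0.3627, 0.3364, 0.7818]

[-0.9705, 0.984, -0.9767, -0.3627, 0.3364, 0.7818]


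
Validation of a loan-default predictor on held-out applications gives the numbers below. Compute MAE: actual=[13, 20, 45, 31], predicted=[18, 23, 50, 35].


Absolute errors: |13-18|=5, |20-23|=3, |45-50|=5, |31-35|=4
Sum = 17
MAE = 17/4 = 17/4

17/4


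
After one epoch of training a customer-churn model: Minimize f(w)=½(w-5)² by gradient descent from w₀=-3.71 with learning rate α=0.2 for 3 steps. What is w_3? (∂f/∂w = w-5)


step 1: grad = -3.71-5 = -8.71; w = -3.71 - 0.2·(-8.71) = -1.968
step 2: grad = -1.968-5 = -6.968; w = -1.968 - 0.2·(-6.968) = -0.5744
step 3: grad = -0.5744-5 = -5.5744; w = -0.5744 - 0.2·(-5.5744) = 0.54048

0.54048


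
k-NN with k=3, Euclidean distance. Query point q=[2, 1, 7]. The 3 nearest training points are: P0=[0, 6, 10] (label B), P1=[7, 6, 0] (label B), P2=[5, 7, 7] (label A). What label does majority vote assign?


d(q,P0) = 6.1644  (label B)
d(q,P1) = 9.9499  (label B)
d(q,P2) = 6.7082  (label A)
Votes: A=1, B=2
Majority → B

B


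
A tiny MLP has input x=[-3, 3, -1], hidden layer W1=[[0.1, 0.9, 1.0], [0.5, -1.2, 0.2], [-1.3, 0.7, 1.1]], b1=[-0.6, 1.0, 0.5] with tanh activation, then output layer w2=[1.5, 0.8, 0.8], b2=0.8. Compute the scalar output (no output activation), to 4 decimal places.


z1[0] = (0.1)·(-3) + (0.9)·(3) + (1.0)·(-1) - 0.6 = 0.8
z1[1] = (0.5)·(-3) + (-1.2)·(3) + (0.2)·(-1) + 1.0 = -4.3
z1[2] = (-1.3)·(-3) + (0.7)·(3) + (1.1)·(-1) + 0.5 = 5.4
h = tanh(z1) = [0.664, -0.9996, 1.0]
output = (1.5)·(0.664) + (0.8)·(-0.9996) + (0.8)·(1.0) + 0.8 = 1.7963

1.7963


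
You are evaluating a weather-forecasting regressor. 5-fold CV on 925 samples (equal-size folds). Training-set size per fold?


Fold size = 925/5 = 185
Training per fold = 925 - 185 = 740

740


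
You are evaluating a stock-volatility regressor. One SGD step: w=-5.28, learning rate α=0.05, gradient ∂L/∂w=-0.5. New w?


w_new = w - α·∇
= -5.28 - 0.05·-0.5
= -5.28 + 0.025
= -5.255

-5.255


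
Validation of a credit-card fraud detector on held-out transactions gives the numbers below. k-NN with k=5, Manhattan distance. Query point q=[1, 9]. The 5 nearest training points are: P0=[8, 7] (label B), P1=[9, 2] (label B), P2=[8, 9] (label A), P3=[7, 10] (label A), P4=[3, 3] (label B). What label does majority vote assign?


d(q,P0) = 9  (label B)
d(q,P1) = 15  (label B)
d(q,P2) = 7  (label A)
d(q,P3) = 7  (label A)
d(q,P4) = 8  (label B)
Votes: A=2, B=3
Majority → B

B


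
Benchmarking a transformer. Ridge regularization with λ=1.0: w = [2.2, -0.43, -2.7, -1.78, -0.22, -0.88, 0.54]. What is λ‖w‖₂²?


‖w‖₂² = (2.2)² + (-0.43)² + (-2.7)² + (-1.78)² + (-0.22)² + (-0.88)² + (0.54)²
     = 4.84 + 0.1849 + 7.29 + 3.1684 + 0.0484 + 0.7744 + 0.2916
     = 16.5977
λ·‖w‖₂² = 1.0·16.5977 = 16.5977

16.5977


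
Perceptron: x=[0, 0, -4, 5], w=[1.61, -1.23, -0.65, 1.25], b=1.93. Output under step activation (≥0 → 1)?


z = (0)·(1.61) + (0)·(-1.23) + (-4)·(-0.65) + (5)·(1.25) + 1.93
  = 10.78
step(z) = 1 (z≥0)

1


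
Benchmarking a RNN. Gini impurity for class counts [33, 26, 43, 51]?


Probabilities: [33/153, 26/153, 43/153, 51/153] ≈ [0.2157, 0.1699, 0.281, 0.3333]
Σpᵢ² = (1089 + 676 + 1849 + 2601)/153² = 6215/23409
Gini = 1 - Σpᵢ² = 1 - 6215/23409 = 0.7345

0.7345


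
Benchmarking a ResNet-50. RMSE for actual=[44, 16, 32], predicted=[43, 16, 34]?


MSE = 5/3 = 1.6667
RMSE = √(5/3) = 1.291

1.291


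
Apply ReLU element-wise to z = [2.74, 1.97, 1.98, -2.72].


ReLU(2.74) = max(0, 2.74) = 2.74
ReLU(1.97) = max(0, 1.97) = 1.97
ReLU(1.98) = max(0, 1.98) = 1.98
ReLU(-2.72) = max(0, -2.72) = 0.0
result = [2.74, 1.97, 1.98, 0.0]

[2.74, 1.97, 1.98, 0.0]


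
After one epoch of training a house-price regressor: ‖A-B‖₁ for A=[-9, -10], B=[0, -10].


d = |-9-0| + |-10+ 10|
  = 9 + 0
  = 9

9


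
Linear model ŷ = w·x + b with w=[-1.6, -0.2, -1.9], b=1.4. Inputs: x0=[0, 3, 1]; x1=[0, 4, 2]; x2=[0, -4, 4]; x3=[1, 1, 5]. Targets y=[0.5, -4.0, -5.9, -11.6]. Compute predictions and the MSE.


ŷ0 = (-1.6)·(0) + (-0.2)·(3) + (-1.9)·(1) + 1.4 = -1.1
ŷ1 = (-1.6)·(0) + (-0.2)·(4) + (-1.9)·(2) + 1.4 = -3.2
ŷ2 = (-1.6)·(0) + (-0.2)·(-4) + (-1.9)·(4) + 1.4 = -5.4
ŷ3 = (-1.6)·(1) + (-0.2)·(1) + (-1.9)·(5) + 1.4 = -9.9
errors² = [2.56, 0.64, 0.25, 2.89]
MSE = 6.3400/4 = 1.585

1.585


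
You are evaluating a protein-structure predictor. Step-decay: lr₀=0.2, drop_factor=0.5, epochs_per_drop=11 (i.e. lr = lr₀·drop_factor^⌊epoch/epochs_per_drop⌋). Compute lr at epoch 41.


n_drops = ⌊41/11⌋ = 3
lr = 0.2·0.5^3 = 0.2·0.125 = 0.025

0.025


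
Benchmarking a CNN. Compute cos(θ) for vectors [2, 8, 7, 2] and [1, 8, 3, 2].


A·B = 2·1 + 8·8 + 7·3 + 2·2 = 91
‖A‖ = √121 = 11, ‖B‖ = √78 = 8.8318
cos = 91/(√121·√78) = 91/√9438 = 0.9367

0.9367


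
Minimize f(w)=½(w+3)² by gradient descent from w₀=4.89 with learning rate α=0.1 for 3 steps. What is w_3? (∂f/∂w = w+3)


step 1: grad = 4.89+3 = 7.89; w = 4.89 - 0.1·(7.89) = 4.101
step 2: grad = 4.101+3 = 7.101; w = 4.101 - 0.1·(7.101) = 3.3909
step 3: grad = 3.3909+3 = 6.3909; w = 3.3909 - 0.1·(6.3909) = 2.75181

2.75181


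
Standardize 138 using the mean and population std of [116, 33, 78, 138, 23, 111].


μ = 83.1667, σ = 42.8619
z = (138 - 83.1667)/42.8619 = 1.2793

1.2793


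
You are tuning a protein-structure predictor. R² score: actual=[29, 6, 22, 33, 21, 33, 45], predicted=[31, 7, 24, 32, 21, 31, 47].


ȳ = 27
SS_res = Σ(y-ŷ)² = 18
SS_tot = Σ(y-ȳ)² = 902
R² = 1 - SS_res/SS_tot = 1 - 0.02 = 0.98

0.98


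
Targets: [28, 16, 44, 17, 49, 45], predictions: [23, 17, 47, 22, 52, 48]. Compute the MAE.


Absolute errors: |28-23|=5, |16-17|=1, |44-47|=3, |17-22|=5, |49-52|=3, |45-48|=3
Sum = 20
MAE = 20/6 = 10/3

10/3


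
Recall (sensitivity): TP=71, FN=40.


Recall = TP/(TP+FN)
= 71/(71+40)
= 71/111 = 63.96%

63.96%


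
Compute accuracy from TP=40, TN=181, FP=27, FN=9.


Accuracy = (TP+TN)/(TP+TN+FP+FN)
= (40+181)/(257)
= 221/257 = 85.99%

85.99%


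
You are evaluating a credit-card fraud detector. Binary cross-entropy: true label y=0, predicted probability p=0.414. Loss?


BCE = -[y·ln(p) + (1-y)·ln(1-p)]
= -0 - 1·ln(1-0.414)
= -ln(0.586) = 0.5344

0.5344


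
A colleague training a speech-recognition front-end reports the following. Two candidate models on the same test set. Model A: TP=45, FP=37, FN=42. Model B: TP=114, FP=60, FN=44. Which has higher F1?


Model A: P=45/82=0.5488, R=45/87=0.5172, F1=2PR/(P+R)=2TP/(2TP+FP+FN)=90/169=0.5325
Model B: P=114/174=0.6552, R=114/158=0.7215, F1=2PR/(P+R)=2TP/(2TP+FP+FN)=228/332=0.6867
0.5325 < 0.6867 → Model B

Model B


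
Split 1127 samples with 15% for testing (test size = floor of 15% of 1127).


Test = ⌊1127·15/100⌋ = 169
Train = 1127 - 169 = 958

Train: 958, Test: 169


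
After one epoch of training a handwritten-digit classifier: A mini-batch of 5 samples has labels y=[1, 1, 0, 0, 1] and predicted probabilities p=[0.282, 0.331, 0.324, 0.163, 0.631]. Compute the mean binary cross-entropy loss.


L[0] = -ln(0.282) = 1.2658
L[1] = -ln(0.331) = 1.1056
L[2] = -ln(1-0.324) = -ln(0.676) = 0.3916
L[3] = -ln(1-0.163) = -ln(0.837) = 0.1779
L[4] = -ln(0.631) = 0.4604
mean = (1.2658 + 1.1056 + 0.3916 + 0.1779 + 0.4604)/5 = 0.6803

0.6803


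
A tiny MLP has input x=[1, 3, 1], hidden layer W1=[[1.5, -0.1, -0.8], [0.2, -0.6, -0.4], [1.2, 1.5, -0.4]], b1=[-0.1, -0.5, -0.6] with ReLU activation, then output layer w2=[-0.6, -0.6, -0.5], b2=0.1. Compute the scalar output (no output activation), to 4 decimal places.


z1[0] = (1.5)·(1) + (-0.1)·(3) + (-0.8)·(1) - 0.1 = 0.3
z1[1] = (0.2)·(1) + (-0.6)·(3) + (-0.4)·(1) - 0.5 = -2.5
z1[2] = (1.2)·(1) + (1.5)·(3) + (-0.4)·(1) - 0.6 = 4.7
h = ReLU(z1) = [0.3, 0.0, 4.7]
output = (-0.6)·(0.3) + (-0.6)·(0.0) + (-0.5)·(4.7) + 0.1 = -2.43

-2.43


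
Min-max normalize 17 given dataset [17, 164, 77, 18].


min=17, max=164
(17-17)/(164-17) = 0/147 = 0.0

0.0


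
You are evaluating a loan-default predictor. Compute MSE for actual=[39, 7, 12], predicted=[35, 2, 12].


Squared errors: (39-35)²=16, (7-2)²=25, (12-12)²=0
Sum = 41
MSE = 41/3 = 41/3

41/3


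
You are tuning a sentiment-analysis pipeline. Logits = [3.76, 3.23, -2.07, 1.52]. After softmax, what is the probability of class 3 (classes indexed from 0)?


Exponentials: e^3.76=42.9484, e^3.23=25.2797, e^-2.07=0.1262, e^1.52=4.5722
Sum = 72.9265
Softmax = [0.5889, 0.3466, 0.0017, 0.0627]
p[3] = 4.5722/72.9265 = 0.0627

0.0627


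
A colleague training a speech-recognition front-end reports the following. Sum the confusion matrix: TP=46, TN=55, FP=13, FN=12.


Total = TP + TN + FP + FN
= 46 + 55 + 13 + 12
= 126
(Predicted positive: 59, predicted negative: 67)

126


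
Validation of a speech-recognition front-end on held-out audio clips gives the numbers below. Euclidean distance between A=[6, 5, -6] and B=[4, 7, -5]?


d = √((6-4)² + (5-7)² + (-6+ 5)²)
  = √(4 + 4 + 1)
  = √9 = 3.0

3.0


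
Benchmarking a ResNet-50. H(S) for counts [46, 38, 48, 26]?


Probabilities: [46/158, 38/158, 48/158, 26/158] ≈ [0.2911, 0.2405, 0.3038, 0.1646]
H = -((46/158)·log₂(46/158) + (38/158)·log₂(38/158) + (48/158)·log₂(48/158) + (26/158)·log₂(26/158))
  = 1.9633 bits

1.9633 bits


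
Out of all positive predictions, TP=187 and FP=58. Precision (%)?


Precision = TP/(TP+FP)
= 187/(187+58)
= 187/245 = 76.33%

76.33%


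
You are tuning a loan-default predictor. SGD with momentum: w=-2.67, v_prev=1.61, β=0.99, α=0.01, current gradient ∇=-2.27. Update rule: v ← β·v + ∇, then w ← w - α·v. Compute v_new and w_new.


v_new = 0.99·1.61 - 2.27 = 1.5939 - 2.27 = -0.6761
w_new = -2.67 - 0.01·-0.6761 = -2.67 + 0.006761 = -2.663239

v_new=-0.6761, w_new=-2.663239


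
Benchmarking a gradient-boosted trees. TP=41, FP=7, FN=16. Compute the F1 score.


Precision = 41/48 = 0.8542
Recall = 41/57 = 0.7193
F1 = 2·P·R/(P+R) = 2·TP/(2·TP+FP+FN) = 82/(82+7+16) = 82/105 = 0.781

0.781


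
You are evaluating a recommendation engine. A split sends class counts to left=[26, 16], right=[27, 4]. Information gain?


Parent = [53, 20], H_parent = 0.8471
H_left = 0.9587 (n=42), H_right = 0.5548 (n=31)
H_children = (42/73)·0.9587 + (31/73)·0.5548 = 0.7872
IG = 0.8471 - 0.7872 = 0.0599

0.0599


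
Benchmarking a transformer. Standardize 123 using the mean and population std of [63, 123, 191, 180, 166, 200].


μ = 153.8333, σ = 47.5164
z = (123 - 153.8333)/47.5164 = -0.6489

-0.6489


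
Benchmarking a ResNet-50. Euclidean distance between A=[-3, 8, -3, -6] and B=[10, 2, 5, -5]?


d = √((-3-10)² + (8-2)² + (-3-5)² + (-6+ 5)²)
  = √(169 + 36 + 64 + 1)
  = √270 = 16.4317

16.4317


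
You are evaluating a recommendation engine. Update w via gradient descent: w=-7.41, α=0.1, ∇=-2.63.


w_new = w - α·∇
= -7.41 - 0.1·-2.63
= -7.41 + 0.263
= -7.147

-7.147


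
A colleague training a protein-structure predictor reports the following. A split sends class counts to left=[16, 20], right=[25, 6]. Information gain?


Parent = [41, 26], H_parent = 0.9635
H_left = 0.9911 (n=36), H_right = 0.7088 (n=31)
H_children = (36/67)·0.9911 + (31/67)·0.7088 = 0.8605
IG = 0.9635 - 0.8605 = 0.103

0.103


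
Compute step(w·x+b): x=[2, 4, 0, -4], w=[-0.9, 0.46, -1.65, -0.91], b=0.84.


z = (2)·(-0.9) + (4)·(0.46) + (0)·(-1.65) + (-4)·(-0.91) + 0.84
  = 4.52
step(z) = 1 (z≥0)

1


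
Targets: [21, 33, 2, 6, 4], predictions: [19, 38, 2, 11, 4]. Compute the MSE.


Squared errors: (21-19)²=4, (33-38)²=25, (2-2)²=0, (6-11)²=25, (4-4)²=0
Sum = 54
MSE = 54/5 = 54/5

54/5


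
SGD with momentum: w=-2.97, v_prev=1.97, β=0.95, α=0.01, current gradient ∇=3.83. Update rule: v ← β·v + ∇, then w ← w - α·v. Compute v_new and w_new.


v_new = 0.95·1.97 + 3.83 = 1.8715 + 3.83 = 5.7015
w_new = -2.97 - 0.01·5.7015 = -2.97 - 0.057015 = -3.027015

v_new=5.7015, w_new=-3.027015


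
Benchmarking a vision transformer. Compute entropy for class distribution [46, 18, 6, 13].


Probabilities: [46/83, 18/83, 6/83, 13/83] ≈ [0.5542, 0.2169, 0.0723, 0.1566]
H = -((46/83)·log₂(46/83) + (18/83)·log₂(18/83) + (6/83)·log₂(6/83) + (13/83)·log₂(13/83))
  = 1.643 bits

1.643 bits


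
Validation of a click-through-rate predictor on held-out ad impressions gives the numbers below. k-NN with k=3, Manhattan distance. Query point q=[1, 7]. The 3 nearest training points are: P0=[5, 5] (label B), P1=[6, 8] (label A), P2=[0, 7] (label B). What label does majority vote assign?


d(q,P0) = 6  (label B)
d(q,P1) = 6  (label A)
d(q,P2) = 1  (label B)
Votes: A=1, B=2
Majority → B

B


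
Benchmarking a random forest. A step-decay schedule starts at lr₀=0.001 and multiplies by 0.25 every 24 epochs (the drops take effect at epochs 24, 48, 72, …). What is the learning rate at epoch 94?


n_drops = ⌊94/24⌋ = 3
lr = 0.001·0.25^3 = 0.001·0.015625 = 0.000015625

0.000015625


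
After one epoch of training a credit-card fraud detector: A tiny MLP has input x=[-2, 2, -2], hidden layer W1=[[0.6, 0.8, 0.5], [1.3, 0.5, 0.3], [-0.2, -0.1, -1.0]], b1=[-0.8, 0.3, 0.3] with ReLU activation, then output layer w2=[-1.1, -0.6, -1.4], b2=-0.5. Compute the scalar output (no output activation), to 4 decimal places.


z1[0] = (0.6)·(-2) + (0.8)·(2) + (0.5)·(-2) - 0.8 = -1.4
z1[1] = (1.3)·(-2) + (0.5)·(2) + (0.3)·(-2) + 0.3 = -1.9
z1[2] = (-0.2)·(-2) + (-0.1)·(2) + (-1.0)·(-2) + 0.3 = 2.5
h = ReLU(z1) = [0.0, 0.0, 2.5]
output = (-1.1)·(0.0) + (-0.6)·(0.0) + (-1.4)·(2.5) - 0.5 = -4.0

-4.0


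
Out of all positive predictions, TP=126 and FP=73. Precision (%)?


Precision = TP/(TP+FP)
= 126/(126+73)
= 126/199 = 63.32%

63.32%


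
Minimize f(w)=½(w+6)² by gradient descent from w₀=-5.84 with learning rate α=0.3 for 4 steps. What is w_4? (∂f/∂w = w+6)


step 1: grad = -5.84+6 = 0.16; w = -5.84 - 0.3·(0.16) = -5.888
step 2: grad = -5.888+6 = 0.112; w = -5.888 - 0.3·(0.112) = -5.9216
step 3: grad = -5.9216+6 = 0.0784; w = -5.9216 - 0.3·(0.0784) = -5.94512
step 4: grad = -5.94512+6 = 0.05488; w = -5.94512 - 0.3·(0.05488) = -5.961584

-5.961584


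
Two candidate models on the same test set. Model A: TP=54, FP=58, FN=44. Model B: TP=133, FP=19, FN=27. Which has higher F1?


Model A: P=54/112=0.4821, R=54/98=0.551, F1=2PR/(P+R)=2TP/(2TP+FP+FN)=108/210=0.5143
Model B: P=133/152=0.875, R=133/160=0.8313, F1=2PR/(P+R)=2TP/(2TP+FP+FN)=266/312=0.8526
0.5143 < 0.8526 → Model B

Model B


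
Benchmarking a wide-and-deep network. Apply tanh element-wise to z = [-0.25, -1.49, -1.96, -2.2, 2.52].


tanh(-0.25) = -0.2449
tanh(-1.49) = -0.9033
tanh(-1.96) = -0.9611
tanh(-2.2) = -0.9757
tanh(2.52) = 0.9871
result = [-0.2449, -0.9033, -0.9611, -0.9757, 0.9871]

[-0.2449, -0.9033, -0.9611, -0.9757, 0.9871]


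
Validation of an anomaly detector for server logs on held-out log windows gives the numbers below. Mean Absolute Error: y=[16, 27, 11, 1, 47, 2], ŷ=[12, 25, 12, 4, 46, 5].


Absolute errors: |16-12|=4, |27-25|=2, |11-12|=1, |1-4|=3, |47-46|=1, |2-5|=3
Sum = 14
MAE = 14/6 = 7/3

7/3


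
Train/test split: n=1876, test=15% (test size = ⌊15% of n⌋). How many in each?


Test = ⌊1876·15/100⌋ = 281
Train = 1876 - 281 = 1595

Train: 1595, Test: 281


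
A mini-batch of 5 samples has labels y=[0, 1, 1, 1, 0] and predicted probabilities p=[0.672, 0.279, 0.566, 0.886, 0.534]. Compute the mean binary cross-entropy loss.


L[0] = -ln(1-0.672) = -ln(0.328) = 1.1147
L[1] = -ln(0.279) = 1.2765
L[2] = -ln(0.566) = 0.5692
L[3] = -ln(0.886) = 0.121
L[4] = -ln(1-0.534) = -ln(0.466) = 0.7636
mean = (1.1147 + 1.2765 + 0.5692 + 0.121 + 0.7636)/5 = 0.769

0.769


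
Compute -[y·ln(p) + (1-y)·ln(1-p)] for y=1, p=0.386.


BCE = -[y·ln(p) + (1-y)·ln(1-p)]
= -1·ln(0.386) - 0
= -ln(0.386) = 0.9519

0.9519


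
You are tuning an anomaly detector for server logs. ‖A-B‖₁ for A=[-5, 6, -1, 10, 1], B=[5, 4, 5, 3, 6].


d = |-5-5| + |6-4| + |-1-5| + |10-3| + |1-6|
  = 10 + 2 + 6 + 7 + 5
  = 30

30


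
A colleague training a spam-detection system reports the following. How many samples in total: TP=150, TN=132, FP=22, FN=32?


Total = TP + TN + FP + FN
= 150 + 132 + 22 + 32
= 336
(Predicted positive: 172, predicted negative: 164)

336


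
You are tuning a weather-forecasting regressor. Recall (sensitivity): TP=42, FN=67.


Recall = TP/(TP+FN)
= 42/(42+67)
= 42/109 = 38.53%

38.53%


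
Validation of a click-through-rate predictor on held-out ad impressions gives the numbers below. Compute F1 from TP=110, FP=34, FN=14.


Precision = 110/144 = 0.7639
Recall = 110/124 = 0.8871
F1 = 2·P·R/(P+R) = 2·TP/(2·TP+FP+FN) = 220/(220+34+14) = 220/268 = 0.8209

0.8209


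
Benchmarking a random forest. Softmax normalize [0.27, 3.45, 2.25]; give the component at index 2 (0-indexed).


Exponentials: e^0.27=1.31, e^3.45=31.5004, e^2.25=9.4877
Sum = 42.2981
Softmax = [0.031, 0.7447, 0.2243]
p[2] = 9.4877/42.2981 = 0.2243

0.2243


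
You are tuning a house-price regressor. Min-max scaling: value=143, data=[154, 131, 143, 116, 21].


min=21, max=154
(143-21)/(154-21) = 122/133 = 0.9173

0.9173


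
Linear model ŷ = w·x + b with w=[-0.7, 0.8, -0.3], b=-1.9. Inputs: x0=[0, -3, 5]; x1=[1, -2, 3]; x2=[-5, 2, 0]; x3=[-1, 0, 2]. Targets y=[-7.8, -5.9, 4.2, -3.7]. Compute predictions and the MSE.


ŷ0 = (-0.7)·(0) + (0.8)·(-3) + (-0.3)·(5) - 1.9 = -5.8
ŷ1 = (-0.7)·(1) + (0.8)·(-2) + (-0.3)·(3) - 1.9 = -5.1
ŷ2 = (-0.7)·(-5) + (0.8)·(2) + (-0.3)·(0) - 1.9 = 3.2
ŷ3 = (-0.7)·(-1) + (0.8)·(0) + (-0.3)·(2) - 1.9 = -1.8
errors² = [4.0, 0.64, 1.0, 3.61]
MSE = 9.2500/4 = 2.3125

2.3125


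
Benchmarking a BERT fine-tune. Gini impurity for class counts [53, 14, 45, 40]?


Probabilities: [53/152, 14/152, 45/152, 40/152] ≈ [0.3487, 0.0921, 0.2961, 0.2632]
Σpᵢ² = (2809 + 196 + 2025 + 1600)/152² = 6630/23104
Gini = 1 - Σpᵢ² = 1 - 6630/23104 = 0.713

0.713


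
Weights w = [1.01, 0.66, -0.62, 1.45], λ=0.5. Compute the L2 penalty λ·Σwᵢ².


‖w‖₂² = (1.01)² + (0.66)² + (-0.62)² + (1.45)²
     = 1.0201 + 0.4356 + 0.3844 + 2.1025
     = 3.9426
λ·‖w‖₂² = 0.5·3.9426 = 1.9713

1.9713


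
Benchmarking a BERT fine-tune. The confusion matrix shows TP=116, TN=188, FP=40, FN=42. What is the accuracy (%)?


Accuracy = (TP+TN)/(TP+TN+FP+FN)
= (116+188)/(386)
= 304/386 = 78.76%

78.76%


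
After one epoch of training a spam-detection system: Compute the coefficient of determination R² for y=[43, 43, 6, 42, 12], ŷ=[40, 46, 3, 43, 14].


ȳ = 29.2
SS_res = Σ(y-ŷ)² = 32
SS_tot = Σ(y-ȳ)² = 1378.8
R² = 1 - SS_res/SS_tot = 1 - 0.0232 = 0.9768

0.9768
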